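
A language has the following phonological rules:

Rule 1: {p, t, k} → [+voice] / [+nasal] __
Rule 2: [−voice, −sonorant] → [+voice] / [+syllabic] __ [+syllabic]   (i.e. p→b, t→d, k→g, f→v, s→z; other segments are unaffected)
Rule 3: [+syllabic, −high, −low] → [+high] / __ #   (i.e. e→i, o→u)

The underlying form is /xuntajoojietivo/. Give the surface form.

Rule 1 (post-nasal voicing): /t/ is a voiceless stop immediately after the nasal /n/, so it voices to [d]. /xuntajoojietivo/ → xundajoojietivo.
Rule 2 (intervocalic voicing): /t/ is a voiceless obstruent between vowels /e/ and /i/, so it voices to [d]. /xundajoojietivo/ → xundajoojiedivo.
Rule 3 (final vowel raising): /o/ is a mid vowel in word-final position, so it raises to [u]. /xundajoojiedivo/ → xundajoojiedivu.

xundajoojiedivu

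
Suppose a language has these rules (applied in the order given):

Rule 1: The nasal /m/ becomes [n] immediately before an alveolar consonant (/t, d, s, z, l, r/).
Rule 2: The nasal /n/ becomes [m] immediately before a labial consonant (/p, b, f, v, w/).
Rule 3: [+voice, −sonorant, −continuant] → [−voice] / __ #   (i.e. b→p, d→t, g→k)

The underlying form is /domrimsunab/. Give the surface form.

Rule 1 (nasal place assimilation): /m/ precedes the alveolar consonant /r/, so it assimilates in place to [n]. /m/ precedes the alveolar consonant /s/, so it assimilates in place to [n]. /domrimsunab/ → donrinsunab.
Rule 2 (nasal place assimilation): no segment meets the environment; /donrinsunab/ is unchanged.
Rule 3 (final devoicing): /b/ is a voiced stop in word-final position, so it devoices to [p]. /donrinsunab/ → donrinsunap.

donrinsunap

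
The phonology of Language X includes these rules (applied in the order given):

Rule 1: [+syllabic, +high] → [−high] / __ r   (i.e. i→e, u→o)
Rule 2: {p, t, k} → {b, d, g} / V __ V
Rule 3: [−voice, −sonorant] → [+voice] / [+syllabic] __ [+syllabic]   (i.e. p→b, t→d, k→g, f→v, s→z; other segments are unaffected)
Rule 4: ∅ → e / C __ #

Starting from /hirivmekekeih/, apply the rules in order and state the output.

Rule 1 (pre-rhotic lowering): /i/ is a high vowel immediately before /r/, so it lowers to [e]. /hirivmekekeih/ → herivmekekeih.
Rule 2 (intervocalic voicing): /k/ is a voiceless stop between vowels /e/ and /e/, so it voices to [g]. /k/ is a voiceless stop between vowels /e/ and /e/, so it voices to [g]. /herivmekekeih/ → herivmegegeih.
Rule 3 (intervocalic voicing): no segment meets the environment; /herivmegegeih/ is unchanged.
Rule 4 (final e-epenthesis): the form ends in the consonant /h/, so [e] is inserted word-finally. /herivmegegeih/ → herivmegegeihe.

herivmegegeihe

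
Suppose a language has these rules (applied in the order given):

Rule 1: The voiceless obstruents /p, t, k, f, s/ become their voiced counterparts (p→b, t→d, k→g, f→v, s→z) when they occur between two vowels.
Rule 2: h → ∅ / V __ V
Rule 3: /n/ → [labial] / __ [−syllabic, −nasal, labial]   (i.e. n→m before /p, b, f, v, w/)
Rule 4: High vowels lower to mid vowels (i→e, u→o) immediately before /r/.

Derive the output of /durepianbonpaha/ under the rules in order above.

Rule 1 (intervocalic voicing): /p/ is a voiceless obstruent between vowels /e/ and /i/, so it voices to [b]. /durepianbonpaha/ → durebianbonpaha.
Rule 2 (intervocalic h-deletion): /h/ occurs between vowels /a/ and /a/, so it deletes. /durebianbonpaha/ → durebianbonpaa.
Rule 3 (nasal place assimilation): /n/ precedes the labial consonant /b/, so it assimilates in place to [m]. /n/ precedes the labial consonant /p/, so it assimilates in place to [m]. /durebianbonpaa/ → durebiambompaa.
Rule 4 (pre-rhotic lowering): /u/ is a high vowel immediately before /r/, so it lowers to [o]. /durebiambompaa/ → dorebiambompaa.

dorebiambompaa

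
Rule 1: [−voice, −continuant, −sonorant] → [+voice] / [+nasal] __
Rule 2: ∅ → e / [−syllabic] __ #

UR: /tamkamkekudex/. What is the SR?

Rule 1 (post-nasal voicing): /k/ is a voiceless stop immediately after the nasal /m/, so it voices to [g]. /k/ is a voiceless stop immediately after the nasal /m/, so it voices to [g]. /tamkamkekudex/ → tamgamgekudex.
Rule 2 (final e-epenthesis): the form ends in the consonant /x/, so [e] is inserted word-finally. /tamgamgekudex/ → tamgamgekudexe.

tamgamgekudexe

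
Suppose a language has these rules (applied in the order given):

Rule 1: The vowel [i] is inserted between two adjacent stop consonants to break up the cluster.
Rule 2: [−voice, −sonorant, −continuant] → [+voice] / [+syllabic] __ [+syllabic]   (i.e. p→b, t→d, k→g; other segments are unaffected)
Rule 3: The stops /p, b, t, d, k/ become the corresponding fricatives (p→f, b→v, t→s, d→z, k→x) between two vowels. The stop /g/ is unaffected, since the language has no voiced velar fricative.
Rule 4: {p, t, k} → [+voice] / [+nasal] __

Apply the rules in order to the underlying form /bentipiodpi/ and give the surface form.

bendiviozivi

Rule 1 (stop-cluster i-epenthesis): /d/ and /p/ form a stop–stop cluster, so [i] is inserted between them. /bentipiodpi/ → bentipiodipi.
Rule 2 (intervocalic voicing): /p/ is a voiceless stop between vowels /i/ and /i/, so it voices to [b]. /p/ is a voiceless stop between vowels /i/ and /i/, so it voices to [b]. /bentipiodipi/ → bentibiodibi.
Rule 3 (intervocalic spirantization): /b/ is a stop between vowels /i/ and /i/, so it spirantizes to the fricative [v]. /d/ is a stop between vowels /o/ and /i/, so it spirantizes to the fricative [z]. /b/ is a stop between vowels /i/ and /i/, so it spirantizes to the fricative [v]. /bentibiodibi/ → bentiviozivi.
Rule 4 (post-nasal voicing): /t/ is a voiceless stop immediately after the nasal /n/, so it voices to [d]. /bentiviozivi/ → bendiviozivi.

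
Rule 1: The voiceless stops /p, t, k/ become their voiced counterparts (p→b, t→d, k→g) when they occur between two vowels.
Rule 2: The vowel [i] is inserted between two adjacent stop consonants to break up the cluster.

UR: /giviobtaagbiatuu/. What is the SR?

Rule 1 (intervocalic voicing): /t/ is a voiceless stop between vowels /a/ and /u/, so it voices to [d]. /giviobtaagbiatuu/ → giviobtaagbiaduu.
Rule 2 (stop-cluster i-epenthesis): /b/ and /t/ form a stop–stop cluster, so [i] is inserted between them. /g/ and /b/ form a stop–stop cluster, so [i] is inserted between them. /giviobtaagbiaduu/ → giviobitaagibiaduu.

giviobitaagibiaduu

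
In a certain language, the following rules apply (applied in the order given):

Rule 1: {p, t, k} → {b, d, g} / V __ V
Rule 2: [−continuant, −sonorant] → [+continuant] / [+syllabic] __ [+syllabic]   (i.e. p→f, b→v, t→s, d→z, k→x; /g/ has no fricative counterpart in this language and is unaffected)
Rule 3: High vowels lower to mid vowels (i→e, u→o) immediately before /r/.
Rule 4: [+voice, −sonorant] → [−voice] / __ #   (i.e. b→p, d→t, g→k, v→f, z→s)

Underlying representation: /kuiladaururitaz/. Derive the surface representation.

Rule 1 (intervocalic voicing): /t/ is a voiceless stop between vowels /i/ and /a/, so it voices to [d]. /kuiladaururitaz/ → kuiladaururidaz.
Rule 2 (intervocalic spirantization): /d/ is a stop between vowels /a/ and /a/, so it spirantizes to the fricative [z]. /d/ is a stop between vowels /i/ and /a/, so it spirantizes to the fricative [z]. /kuiladaururidaz/ → kuilazaururizaz.
Rule 3 (pre-rhotic lowering): /u/ is a high vowel immediately before /r/, so it lowers to [o]. /u/ is a high vowel immediately before /r/, so it lowers to [o]. /kuilazaururizaz/ → kuilazaororizaz.
Rule 4 (final devoicing): /z/ is a voiced obstruent in word-final position, so it devoices to [s]. /kuilazaororizaz/ → kuilazaororizas.

kuilazaororizas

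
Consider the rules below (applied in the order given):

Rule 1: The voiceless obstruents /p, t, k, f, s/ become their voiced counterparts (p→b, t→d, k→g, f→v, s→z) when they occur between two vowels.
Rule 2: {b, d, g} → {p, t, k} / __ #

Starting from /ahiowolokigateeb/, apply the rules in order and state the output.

ahiowologigadeep

Rule 1 (intervocalic voicing): /k/ is a voiceless obstruent between vowels /o/ and /i/, so it voices to [g]. /t/ is a voiceless obstruent between vowels /a/ and /e/, so it voices to [d]. /ahiowolokigateeb/ → ahiowologigadeeb.
Rule 2 (final devoicing): /b/ is a voiced stop in word-final position, so it devoices to [p]. /ahiowologigadeeb/ → ahiowologigadeep.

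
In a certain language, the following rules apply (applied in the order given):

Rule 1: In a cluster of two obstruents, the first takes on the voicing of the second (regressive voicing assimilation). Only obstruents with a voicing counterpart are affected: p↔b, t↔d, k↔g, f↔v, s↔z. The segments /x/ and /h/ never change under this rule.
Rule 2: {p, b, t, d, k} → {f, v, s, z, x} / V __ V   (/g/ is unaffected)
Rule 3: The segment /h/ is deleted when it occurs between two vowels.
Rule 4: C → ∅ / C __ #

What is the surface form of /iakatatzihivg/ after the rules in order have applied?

Rule 1 (regressive voicing assimilation): /t/ precedes the voiced obstruent /z/, so it voices to [d] by assimilation. /iakatatzihivg/ → iakatadzihivg.
Rule 2 (intervocalic spirantization): /k/ is a stop between vowels /a/ and /a/, so it spirantizes to the fricative [x]. /t/ is a stop between vowels /a/ and /a/, so it spirantizes to the fricative [s]. /iakatadzihivg/ → iaxasadzihivg.
Rule 3 (intervocalic h-deletion): /h/ occurs between vowels /i/ and /i/, so it deletes. /iaxasadzihivg/ → iaxasadziivg.
Rule 4 (final cluster simplification): /g/ is the second consonant of a word-final cluster /vg/, so it deletes. /iaxasadziivg/ → iaxasadziiv.

iaxasadziiv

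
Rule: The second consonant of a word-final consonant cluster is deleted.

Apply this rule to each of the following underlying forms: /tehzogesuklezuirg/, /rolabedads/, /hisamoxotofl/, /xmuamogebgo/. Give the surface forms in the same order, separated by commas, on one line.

/tehzogesuklezuirg/: /g/ is the second consonant of a word-final cluster /rg/, so it deletes. → [tehzogesuklezuir].
/rolabedads/: /s/ is the second consonant of a word-final cluster /ds/, so it deletes. → [rolabedad].
/hisamoxotofl/: /l/ is the second consonant of a word-final cluster /fl/, so it deletes. → [hisamoxotof].
/xmuamogebgo/: the rule's environment is not met; surfaces unchanged as [xmuamogebgo].

tehzogesuklezuir, rolabedad, hisamoxotof, xmuamogebgo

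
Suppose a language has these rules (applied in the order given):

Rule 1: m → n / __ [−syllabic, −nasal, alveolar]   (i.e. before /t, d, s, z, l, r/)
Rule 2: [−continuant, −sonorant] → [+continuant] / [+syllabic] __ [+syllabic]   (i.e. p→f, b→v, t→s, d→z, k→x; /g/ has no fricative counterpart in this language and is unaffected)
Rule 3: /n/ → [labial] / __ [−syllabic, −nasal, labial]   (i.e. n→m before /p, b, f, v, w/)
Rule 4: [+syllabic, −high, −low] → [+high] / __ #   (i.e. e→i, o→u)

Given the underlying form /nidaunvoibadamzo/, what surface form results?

Rule 1 (nasal place assimilation): /m/ precedes the alveolar consonant /z/, so it assimilates in place to [n]. /nidaunvoibadamzo/ → nidaunvoibadanzo.
Rule 2 (intervocalic spirantization): /d/ is a stop between vowels /i/ and /a/, so it spirantizes to the fricative [z]. /b/ is a stop between vowels /i/ and /a/, so it spirantizes to the fricative [v]. /d/ is a stop between vowels /a/ and /a/, so it spirantizes to the fricative [z]. /nidaunvoibadanzo/ → nizaunvoivazanzo.
Rule 3 (nasal place assimilation): /n/ precedes the labial consonant /v/, so it assimilates in place to [m]. /nizaunvoivazanzo/ → nizaumvoivazanzo.
Rule 4 (final vowel raising): /o/ is a mid vowel in word-final position, so it raises to [u]. /nizaumvoivazanzo/ → nizaumvoivazanzu.

nizaumvoivazanzu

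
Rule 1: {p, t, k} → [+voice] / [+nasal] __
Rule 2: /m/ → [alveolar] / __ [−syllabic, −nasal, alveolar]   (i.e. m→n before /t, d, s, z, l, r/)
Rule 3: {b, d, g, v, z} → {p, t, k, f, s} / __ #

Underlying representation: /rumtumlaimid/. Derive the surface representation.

rundunlaimit

Rule 1 (post-nasal voicing): /t/ is a voiceless stop immediately after the nasal /m/, so it voices to [d]. /rumtumlaimid/ → rumdumlaimid.
Rule 2 (nasal place assimilation): /m/ precedes the alveolar consonant /d/, so it assimilates in place to [n]. /m/ precedes the alveolar consonant /l/, so it assimilates in place to [n]. /rumdumlaimid/ → rundunlaimid.
Rule 3 (final devoicing): /d/ is a voiced obstruent in word-final position, so it devoices to [t]. /rundunlaimid/ → rundunlaimit.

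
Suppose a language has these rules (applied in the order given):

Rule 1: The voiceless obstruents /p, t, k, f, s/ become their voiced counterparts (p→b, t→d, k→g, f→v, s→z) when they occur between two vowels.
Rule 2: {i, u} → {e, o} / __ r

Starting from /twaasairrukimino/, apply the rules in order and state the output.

twaazaerrugimino

Rule 1 (intervocalic voicing): /s/ is a voiceless obstruent between vowels /a/ and /a/, so it voices to [z]. /k/ is a voiceless obstruent between vowels /u/ and /i/, so it voices to [g]. /twaasairrukimino/ → twaazairrugimino.
Rule 2 (pre-rhotic lowering): /i/ is a high vowel immediately before /r/, so it lowers to [e]. /twaazairrugimino/ → twaazaerrugimino.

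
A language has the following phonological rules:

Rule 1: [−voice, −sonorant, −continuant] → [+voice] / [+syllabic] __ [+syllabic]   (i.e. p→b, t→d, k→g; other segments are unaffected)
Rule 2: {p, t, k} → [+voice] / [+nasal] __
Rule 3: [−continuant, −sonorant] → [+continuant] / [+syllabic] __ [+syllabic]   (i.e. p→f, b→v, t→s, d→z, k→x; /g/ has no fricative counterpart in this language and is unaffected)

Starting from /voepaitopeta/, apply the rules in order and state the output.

Rule 1 (intervocalic voicing): /p/ is a voiceless stop between vowels /e/ and /a/, so it voices to [b]. /t/ is a voiceless stop between vowels /i/ and /o/, so it voices to [d]. /p/ is a voiceless stop between vowels /o/ and /e/, so it voices to [b]. /t/ is a voiceless stop between vowels /e/ and /a/, so it voices to [d]. /voepaitopeta/ → voebaidobeda.
Rule 2 (post-nasal voicing): no segment meets the environment; /voebaidobeda/ is unchanged.
Rule 3 (intervocalic spirantization): /b/ is a stop between vowels /e/ and /a/, so it spirantizes to the fricative [v]. /d/ is a stop between vowels /i/ and /o/, so it spirantizes to the fricative [z]. /b/ is a stop between vowels /o/ and /e/, so it spirantizes to the fricative [v]. /d/ is a stop between vowels /e/ and /a/, so it spirantizes to the fricative [z]. /voebaidobeda/ → voevaizoveza.

voevaizoveza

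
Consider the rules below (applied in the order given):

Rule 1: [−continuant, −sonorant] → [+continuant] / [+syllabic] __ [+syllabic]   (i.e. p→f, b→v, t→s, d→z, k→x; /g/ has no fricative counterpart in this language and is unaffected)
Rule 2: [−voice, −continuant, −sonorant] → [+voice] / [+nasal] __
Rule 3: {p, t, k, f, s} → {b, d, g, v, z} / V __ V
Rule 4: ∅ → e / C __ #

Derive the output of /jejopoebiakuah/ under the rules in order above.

Rule 1 (intervocalic spirantization): /p/ is a stop between vowels /o/ and /o/, so it spirantizes to the fricative [f]. /b/ is a stop between vowels /e/ and /i/, so it spirantizes to the fricative [v]. /k/ is a stop between vowels /a/ and /u/, so it spirantizes to the fricative [x]. /jejopoebiakuah/ → jejofoeviaxuah.
Rule 2 (post-nasal voicing): no segment meets the environment; /jejofoeviaxuah/ is unchanged.
Rule 3 (intervocalic voicing): /f/ is a voiceless obstruent between vowels /o/ and /o/, so it voices to [v]. /jejofoeviaxuah/ → jejovoeviaxuah.
Rule 4 (final e-epenthesis): the form ends in the consonant /h/, so [e] is inserted word-finally. /jejovoeviaxuah/ → jejovoeviaxuahe.

jejovoeviaxuahe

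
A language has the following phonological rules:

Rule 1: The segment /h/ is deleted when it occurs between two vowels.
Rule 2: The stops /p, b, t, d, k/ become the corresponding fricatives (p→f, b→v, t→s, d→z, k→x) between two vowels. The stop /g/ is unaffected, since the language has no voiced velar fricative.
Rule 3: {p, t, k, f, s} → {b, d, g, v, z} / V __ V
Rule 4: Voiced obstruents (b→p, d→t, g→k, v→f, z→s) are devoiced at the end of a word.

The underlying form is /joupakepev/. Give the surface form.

jouvaxevef

Rule 1 (intervocalic h-deletion): no segment meets the environment; /joupakepev/ is unchanged.
Rule 2 (intervocalic spirantization): /p/ is a stop between vowels /u/ and /a/, so it spirantizes to the fricative [f]. /k/ is a stop between vowels /a/ and /e/, so it spirantizes to the fricative [x]. /p/ is a stop between vowels /e/ and /e/, so it spirantizes to the fricative [f]. /joupakepev/ → joufaxefev.
Rule 3 (intervocalic voicing): /f/ is a voiceless obstruent between vowels /u/ and /a/, so it voices to [v]. /f/ is a voiceless obstruent between vowels /e/ and /e/, so it voices to [v]. /joufaxefev/ → jouvaxevev.
Rule 4 (final devoicing): /v/ is a voiced obstruent in word-final position, so it devoices to [f]. /jouvaxevev/ → jouvaxevef.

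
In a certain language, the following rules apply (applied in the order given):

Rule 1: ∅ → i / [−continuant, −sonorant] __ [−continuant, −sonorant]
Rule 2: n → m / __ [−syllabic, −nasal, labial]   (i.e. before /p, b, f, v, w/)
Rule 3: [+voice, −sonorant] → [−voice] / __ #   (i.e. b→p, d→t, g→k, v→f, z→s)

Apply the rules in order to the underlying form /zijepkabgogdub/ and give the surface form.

zijepikabigogidup

Rule 1 (stop-cluster i-epenthesis): /p/ and /k/ form a stop–stop cluster, so [i] is inserted between them. /b/ and /g/ form a stop–stop cluster, so [i] is inserted between them. /g/ and /d/ form a stop–stop cluster, so [i] is inserted between them. /zijepkabgogdub/ → zijepikabigogidub.
Rule 2 (nasal place assimilation): no segment meets the environment; /zijepikabigogidub/ is unchanged.
Rule 3 (final devoicing): /b/ is a voiced obstruent in word-final position, so it devoices to [p]. /zijepikabigogidub/ → zijepikabigogidup.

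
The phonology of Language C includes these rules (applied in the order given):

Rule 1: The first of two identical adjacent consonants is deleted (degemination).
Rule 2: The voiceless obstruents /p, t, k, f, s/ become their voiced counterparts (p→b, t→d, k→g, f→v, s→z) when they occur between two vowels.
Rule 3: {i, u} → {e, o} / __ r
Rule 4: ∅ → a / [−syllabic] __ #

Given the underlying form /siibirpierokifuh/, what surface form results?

siiberpierogivuha

Rule 1 (degemination): no segment meets the environment; /siibirpierokifuh/ is unchanged.
Rule 2 (intervocalic voicing): /k/ is a voiceless obstruent between vowels /o/ and /i/, so it voices to [g]. /f/ is a voiceless obstruent between vowels /i/ and /u/, so it voices to [v]. /siibirpierokifuh/ → siibirpierogivuh.
Rule 3 (pre-rhotic lowering): /i/ is a high vowel immediately before /r/, so it lowers to [e]. /siibirpierogivuh/ → siiberpierogivuh.
Rule 4 (final a-epenthesis): the form ends in the consonant /h/, so [a] is inserted word-finally. /siiberpierogivuh/ → siiberpierogivuha.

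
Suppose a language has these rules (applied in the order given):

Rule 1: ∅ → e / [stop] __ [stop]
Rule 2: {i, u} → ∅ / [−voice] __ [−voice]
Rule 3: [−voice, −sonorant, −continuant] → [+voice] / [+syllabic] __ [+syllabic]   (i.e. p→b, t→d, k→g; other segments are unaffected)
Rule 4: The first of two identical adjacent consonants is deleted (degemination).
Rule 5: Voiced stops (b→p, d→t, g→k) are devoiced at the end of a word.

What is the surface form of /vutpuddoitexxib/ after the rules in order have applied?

vudebudedoidexip

Rule 1 (stop-cluster e-epenthesis): /t/ and /p/ form a stop–stop cluster, so [e] is inserted between them. /d/ and /d/ form a stop–stop cluster, so [e] is inserted between them. /vutpuddoitexxib/ → vutepudedoitexxib.
Rule 2 (high vowel syncope): no segment meets the environment; /vutepudedoitexxib/ is unchanged.
Rule 3 (intervocalic voicing): /t/ is a voiceless stop between vowels /u/ and /e/, so it voices to [d]. /p/ is a voiceless stop between vowels /e/ and /u/, so it voices to [b]. /t/ is a voiceless stop between vowels /i/ and /e/, so it voices to [d]. /vutepudedoitexxib/ → vudebudedoidexxib.
Rule 4 (degemination): /xx/ is a geminate; the first /x/ deletes. /vudebudedoidexxib/ → vudebudedoidexib.
Rule 5 (final devoicing): /b/ is a voiced stop in word-final position, so it devoices to [p]. /vudebudedoidexib/ → vudebudedoidexip.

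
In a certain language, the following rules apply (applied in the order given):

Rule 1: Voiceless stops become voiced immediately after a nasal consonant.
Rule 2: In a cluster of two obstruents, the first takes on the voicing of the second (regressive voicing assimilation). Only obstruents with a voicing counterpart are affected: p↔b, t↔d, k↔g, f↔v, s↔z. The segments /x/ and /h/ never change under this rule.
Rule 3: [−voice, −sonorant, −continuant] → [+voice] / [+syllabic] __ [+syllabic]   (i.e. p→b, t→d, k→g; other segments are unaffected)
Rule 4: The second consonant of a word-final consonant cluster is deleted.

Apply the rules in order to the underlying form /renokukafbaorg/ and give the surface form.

Rule 1 (post-nasal voicing): no segment meets the environment; /renokukafbaorg/ is unchanged.
Rule 2 (regressive voicing assimilation): /f/ precedes the voiced obstruent /b/, so it voices to [v] by assimilation. /renokukafbaorg/ → renokukavbaorg.
Rule 3 (intervocalic voicing): /k/ is a voiceless stop between vowels /o/ and /u/, so it voices to [g]. /k/ is a voiceless stop between vowels /u/ and /a/, so it voices to [g]. /renokukavbaorg/ → renogugavbaorg.
Rule 4 (final cluster simplification): /g/ is the second consonant of a word-final cluster /rg/, so it deletes. /renogugavbaorg/ → renogugavbaor.

renogugavbaor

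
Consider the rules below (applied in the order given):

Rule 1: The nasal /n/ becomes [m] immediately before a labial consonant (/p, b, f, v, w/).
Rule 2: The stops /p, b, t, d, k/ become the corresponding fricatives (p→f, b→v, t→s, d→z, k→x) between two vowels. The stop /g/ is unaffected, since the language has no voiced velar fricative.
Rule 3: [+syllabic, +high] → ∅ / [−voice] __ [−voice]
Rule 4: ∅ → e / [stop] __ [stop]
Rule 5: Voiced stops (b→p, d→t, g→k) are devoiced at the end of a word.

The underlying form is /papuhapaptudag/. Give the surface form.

pafhafapetuzak

Rule 1 (nasal place assimilation): no segment meets the environment; /papuhapaptudag/ is unchanged.
Rule 2 (intervocalic spirantization): /p/ is a stop between vowels /a/ and /u/, so it spirantizes to the fricative [f]. /p/ is a stop between vowels /a/ and /a/, so it spirantizes to the fricative [f]. /d/ is a stop between vowels /u/ and /a/, so it spirantizes to the fricative [z]. /papuhapaptudag/ → pafuhafaptuzag.
Rule 3 (high vowel syncope): /u/ is a high vowel flanked by voiceless consonants /f/ and /h/, so it deletes. /pafuhafaptuzag/ → pafhafaptuzag.
Rule 4 (stop-cluster e-epenthesis): /p/ and /t/ form a stop–stop cluster, so [e] is inserted between them. /pafhafaptuzag/ → pafhafapetuzag.
Rule 5 (final devoicing): /g/ is a voiced stop in word-final position, so it devoices to [k]. /pafhafapetuzag/ → pafhafapetuzak.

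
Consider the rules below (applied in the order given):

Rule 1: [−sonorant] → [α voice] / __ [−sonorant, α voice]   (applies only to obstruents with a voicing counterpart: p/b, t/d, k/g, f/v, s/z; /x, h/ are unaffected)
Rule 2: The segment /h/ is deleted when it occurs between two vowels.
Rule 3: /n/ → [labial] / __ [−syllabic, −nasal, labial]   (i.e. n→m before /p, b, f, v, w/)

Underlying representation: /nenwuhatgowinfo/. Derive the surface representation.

nemwuadgowimfo

Rule 1 (regressive voicing assimilation): /t/ precedes the voiced obstruent /g/, so it voices to [d] by assimilation. /nenwuhatgowinfo/ → nenwuhadgowinfo.
Rule 2 (intervocalic h-deletion): /h/ occurs between vowels /u/ and /a/, so it deletes. /nenwuhadgowinfo/ → nenwuadgowinfo.
Rule 3 (nasal place assimilation): /n/ precedes the labial consonant /w/, so it assimilates in place to [m]. /n/ precedes the labial consonant /f/, so it assimilates in place to [m]. /nenwuadgowinfo/ → nemwuadgowimfo.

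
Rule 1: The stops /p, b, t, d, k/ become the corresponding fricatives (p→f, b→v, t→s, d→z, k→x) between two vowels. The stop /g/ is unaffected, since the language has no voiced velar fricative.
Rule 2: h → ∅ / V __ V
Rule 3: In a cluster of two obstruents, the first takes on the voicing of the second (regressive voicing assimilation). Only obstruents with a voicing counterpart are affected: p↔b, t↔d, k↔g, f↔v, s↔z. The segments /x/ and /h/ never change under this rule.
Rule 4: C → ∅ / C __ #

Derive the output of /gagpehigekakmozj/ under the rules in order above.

Rule 1 (intervocalic spirantization): /k/ is a stop between vowels /e/ and /a/, so it spirantizes to the fricative [x]. /gagpehigekakmozj/ → gagpehigexakmozj.
Rule 2 (intervocalic h-deletion): /h/ occurs between vowels /e/ and /i/, so it deletes. /gagpehigexakmozj/ → gagpeigexakmozj.
Rule 3 (regressive voicing assimilation): /g/ precedes the voiceless obstruent /p/, so it devoices to [k] by assimilation. /gagpeigexakmozj/ → gakpeigexakmozj.
Rule 4 (final cluster simplification): /j/ is the second consonant of a word-final cluster /zj/, so it deletes. /gakpeigexakmozj/ → gakpeigexakmoz.

gakpeigexakmoz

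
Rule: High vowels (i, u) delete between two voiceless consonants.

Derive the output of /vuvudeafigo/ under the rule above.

vuvudeafigo

No segment of /vuvudeafigo/ meets the structural description of the rule, so the form surfaces unchanged.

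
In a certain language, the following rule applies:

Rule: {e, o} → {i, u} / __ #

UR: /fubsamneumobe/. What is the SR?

fubsamneumobi

Scanning /fubsamneumobe/: /e/ at position 8 is not in the conditioning environment; /o/ at position 11 is not in the conditioning environment; /e/ is a mid vowel in word-final position, so it raises to [i].
Result: [fubsamneumobi].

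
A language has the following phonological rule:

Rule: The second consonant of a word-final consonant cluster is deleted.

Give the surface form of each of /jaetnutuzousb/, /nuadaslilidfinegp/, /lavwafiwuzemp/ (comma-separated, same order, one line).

jaetnutuzous, nuadaslilidfineg, lavwafiwuzem

/jaetnutuzousb/: /b/ is the second consonant of a word-final cluster /sb/, so it deletes. → [jaetnutuzous].
/nuadaslilidfinegp/: /p/ is the second consonant of a word-final cluster /gp/, so it deletes. → [nuadaslilidfineg].
/lavwafiwuzemp/: /p/ is the second consonant of a word-final cluster /mp/, so it deletes. → [lavwafiwuzem].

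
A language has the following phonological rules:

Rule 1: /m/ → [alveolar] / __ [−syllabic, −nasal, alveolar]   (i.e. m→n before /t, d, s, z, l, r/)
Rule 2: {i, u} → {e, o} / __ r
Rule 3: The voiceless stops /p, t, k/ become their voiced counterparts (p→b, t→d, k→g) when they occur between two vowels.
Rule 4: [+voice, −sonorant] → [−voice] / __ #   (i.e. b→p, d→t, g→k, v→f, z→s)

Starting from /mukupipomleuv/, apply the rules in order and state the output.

Rule 1 (nasal place assimilation): /m/ precedes the alveolar consonant /l/, so it assimilates in place to [n]. /mukupipomleuv/ → mukupiponleuv.
Rule 2 (pre-rhotic lowering): no segment meets the environment; /mukupiponleuv/ is unchanged.
Rule 3 (intervocalic voicing): /k/ is a voiceless stop between vowels /u/ and /u/, so it voices to [g]. /p/ is a voiceless stop between vowels /u/ and /i/, so it voices to [b]. /p/ is a voiceless stop between vowels /i/ and /o/, so it voices to [b]. /mukupiponleuv/ → mugubibonleuv.
Rule 4 (final devoicing): /v/ is a voiced obstruent in word-final position, so it devoices to [f]. /mugubibonleuv/ → mugubibonleuf.

mugubibonleuf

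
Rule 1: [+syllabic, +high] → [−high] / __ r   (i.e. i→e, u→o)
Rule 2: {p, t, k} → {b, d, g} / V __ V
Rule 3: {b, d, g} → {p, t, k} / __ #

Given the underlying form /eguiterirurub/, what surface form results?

eguidererorup

Rule 1 (pre-rhotic lowering): /i/ is a high vowel immediately before /r/, so it lowers to [e]. /u/ is a high vowel immediately before /r/, so it lowers to [o]. /eguiterirurub/ → eguitererorub.
Rule 2 (intervocalic voicing): /t/ is a voiceless stop between vowels /i/ and /e/, so it voices to [d]. /eguitererorub/ → eguidererorub.
Rule 3 (final devoicing): /b/ is a voiced stop in word-final position, so it devoices to [p]. /eguidererorub/ → eguidererorup.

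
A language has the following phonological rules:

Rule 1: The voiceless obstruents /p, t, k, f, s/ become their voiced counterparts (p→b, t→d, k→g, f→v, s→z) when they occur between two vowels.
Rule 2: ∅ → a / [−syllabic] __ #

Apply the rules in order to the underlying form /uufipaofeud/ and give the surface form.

Rule 1 (intervocalic voicing): /f/ is a voiceless obstruent between vowels /u/ and /i/, so it voices to [v]. /p/ is a voiceless obstruent between vowels /i/ and /a/, so it voices to [b]. /f/ is a voiceless obstruent between vowels /o/ and /e/, so it voices to [v]. /uufipaofeud/ → uuvibaoveud.
Rule 2 (final a-epenthesis): the form ends in the consonant /d/, so [a] is inserted word-finally. /uuvibaoveud/ → uuvibaoveuda.

uuvibaoveuda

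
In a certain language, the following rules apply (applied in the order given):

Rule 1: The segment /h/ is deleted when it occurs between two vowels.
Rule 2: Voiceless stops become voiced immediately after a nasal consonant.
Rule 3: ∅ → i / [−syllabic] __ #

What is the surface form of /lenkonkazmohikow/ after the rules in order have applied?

Rule 1 (intervocalic h-deletion): /h/ occurs between vowels /o/ and /i/, so it deletes. /lenkonkazmohikow/ → lenkonkazmoikow.
Rule 2 (post-nasal voicing): /k/ is a voiceless stop immediately after the nasal /n/, so it voices to [g]. /k/ is a voiceless stop immediately after the nasal /n/, so it voices to [g]. /lenkonkazmoikow/ → lengongazmoikow.
Rule 3 (final i-epenthesis): the form ends in the consonant /w/, so [i] is inserted word-finally. /lengongazmoikow/ → lengongazmoikowi.

lengongazmoikowi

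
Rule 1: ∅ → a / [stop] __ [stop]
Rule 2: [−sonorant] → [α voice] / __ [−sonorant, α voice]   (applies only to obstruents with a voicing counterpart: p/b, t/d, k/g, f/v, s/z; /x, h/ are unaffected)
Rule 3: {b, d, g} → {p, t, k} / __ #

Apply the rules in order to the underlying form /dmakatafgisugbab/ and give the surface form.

Rule 1 (stop-cluster a-epenthesis): /g/ and /b/ form a stop–stop cluster, so [a] is inserted between them. /dmakatafgisugbab/ → dmakatafgisugabab.
Rule 2 (regressive voicing assimilation): /f/ precedes the voiced obstruent /g/, so it voices to [v] by assimilation. /dmakatafgisugabab/ → dmakatavgisugabab.
Rule 3 (final devoicing): /b/ is a voiced stop in word-final position, so it devoices to [p]. /dmakatavgisugabab/ → dmakatavgisugabap.

dmakatavgisugabap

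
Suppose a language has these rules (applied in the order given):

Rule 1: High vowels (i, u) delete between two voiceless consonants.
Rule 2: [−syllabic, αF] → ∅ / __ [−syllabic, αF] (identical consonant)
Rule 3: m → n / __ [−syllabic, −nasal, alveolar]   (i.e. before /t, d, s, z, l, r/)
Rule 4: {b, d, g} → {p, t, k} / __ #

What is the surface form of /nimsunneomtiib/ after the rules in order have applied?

Rule 1 (high vowel syncope): no segment meets the environment; /nimsunneomtiib/ is unchanged.
Rule 2 (degemination): /nn/ is a geminate; the first /n/ deletes. /nimsunneomtiib/ → nimsuneomtiib.
Rule 3 (nasal place assimilation): /m/ precedes the alveolar consonant /s/, so it assimilates in place to [n]. /m/ precedes the alveolar consonant /t/, so it assimilates in place to [n]. /nimsuneomtiib/ → ninsuneontiib.
Rule 4 (final devoicing): /b/ is a voiced stop in word-final position, so it devoices to [p]. /ninsuneontiib/ → ninsuneontiip.

ninsuneontiip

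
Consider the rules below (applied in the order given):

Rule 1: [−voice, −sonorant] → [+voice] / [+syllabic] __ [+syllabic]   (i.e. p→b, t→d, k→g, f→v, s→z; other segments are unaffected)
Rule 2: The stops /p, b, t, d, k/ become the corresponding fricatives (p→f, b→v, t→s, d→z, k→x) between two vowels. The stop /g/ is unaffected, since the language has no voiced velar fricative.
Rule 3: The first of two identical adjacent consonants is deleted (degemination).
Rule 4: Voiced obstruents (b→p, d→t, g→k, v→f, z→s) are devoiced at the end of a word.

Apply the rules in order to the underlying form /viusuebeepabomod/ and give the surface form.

Rule 1 (intervocalic voicing): /s/ is a voiceless obstruent between vowels /u/ and /u/, so it voices to [z]. /p/ is a voiceless obstruent between vowels /e/ and /a/, so it voices to [b]. /viusuebeepabomod/ → viuzuebeebabomod.
Rule 2 (intervocalic spirantization): /b/ is a stop between vowels /e/ and /e/, so it spirantizes to the fricative [v]. /b/ is a stop between vowels /e/ and /a/, so it spirantizes to the fricative [v]. /b/ is a stop between vowels /a/ and /o/, so it spirantizes to the fricative [v]. /viuzuebeebabomod/ → viuzueveevavomod.
Rule 3 (degemination): no segment meets the environment; /viuzueveevavomod/ is unchanged.
Rule 4 (final devoicing): /d/ is a voiced obstruent in word-final position, so it devoices to [t]. /viuzueveevavomod/ → viuzueveevavomot.

viuzueveevavomot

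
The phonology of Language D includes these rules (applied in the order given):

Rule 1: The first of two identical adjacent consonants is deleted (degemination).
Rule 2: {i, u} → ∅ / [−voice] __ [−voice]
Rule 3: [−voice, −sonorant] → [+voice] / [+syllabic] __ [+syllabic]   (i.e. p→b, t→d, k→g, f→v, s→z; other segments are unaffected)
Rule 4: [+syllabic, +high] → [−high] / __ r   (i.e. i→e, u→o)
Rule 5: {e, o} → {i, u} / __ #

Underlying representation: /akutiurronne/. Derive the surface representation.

Rule 1 (degemination): /rr/ is a geminate; the first /r/ deletes. /nn/ is a geminate; the first /n/ deletes. /akutiurronne/ → akutiurone.
Rule 2 (high vowel syncope): /u/ is a high vowel flanked by voiceless consonants /k/ and /t/, so it deletes. /akutiurone/ → aktiurone.
Rule 3 (intervocalic voicing): no segment meets the environment; /aktiurone/ is unchanged.
Rule 4 (pre-rhotic lowering): /u/ is a high vowel immediately before /r/, so it lowers to [o]. /aktiurone/ → aktiorone.
Rule 5 (final vowel raising): /e/ is a mid vowel in word-final position, so it raises to [i]. /aktiorone/ → aktioroni.

aktioroni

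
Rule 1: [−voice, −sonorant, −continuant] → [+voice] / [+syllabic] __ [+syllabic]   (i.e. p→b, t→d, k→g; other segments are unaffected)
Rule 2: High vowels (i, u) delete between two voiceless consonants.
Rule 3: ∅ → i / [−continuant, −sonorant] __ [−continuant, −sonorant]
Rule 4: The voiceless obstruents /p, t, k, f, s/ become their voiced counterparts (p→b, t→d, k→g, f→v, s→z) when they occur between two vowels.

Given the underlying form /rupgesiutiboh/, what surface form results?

Rule 1 (intervocalic voicing): /t/ is a voiceless stop between vowels /u/ and /i/, so it voices to [d]. /rupgesiutiboh/ → rupgesiudiboh.
Rule 2 (high vowel syncope): no segment meets the environment; /rupgesiudiboh/ is unchanged.
Rule 3 (stop-cluster i-epenthesis): /p/ and /g/ form a stop–stop cluster, so [i] is inserted between them. /rupgesiudiboh/ → rupigesiudiboh.
Rule 4 (intervocalic voicing): /p/ is a voiceless obstruent between vowels /u/ and /i/, so it voices to [b]. /s/ is a voiceless obstruent between vowels /e/ and /i/, so it voices to [z]. /rupigesiudiboh/ → rubigeziudiboh.

rubigeziudiboh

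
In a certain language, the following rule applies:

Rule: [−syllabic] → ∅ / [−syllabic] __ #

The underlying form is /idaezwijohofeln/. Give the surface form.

idaezwijohofel

/n/ is the second consonant of a word-final cluster /ln/, so it deletes.
Surface form: [idaezwijohofel].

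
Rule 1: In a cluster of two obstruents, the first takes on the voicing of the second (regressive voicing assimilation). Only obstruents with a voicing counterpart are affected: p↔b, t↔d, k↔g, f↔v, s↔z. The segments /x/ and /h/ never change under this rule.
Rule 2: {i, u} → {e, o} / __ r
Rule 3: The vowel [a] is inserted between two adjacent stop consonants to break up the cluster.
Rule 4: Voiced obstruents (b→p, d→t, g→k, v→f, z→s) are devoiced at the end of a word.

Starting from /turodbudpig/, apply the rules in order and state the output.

Rule 1 (regressive voicing assimilation): /d/ precedes the voiceless obstruent /p/, so it devoices to [t] by assimilation. /turodbudpig/ → turodbutpig.
Rule 2 (pre-rhotic lowering): /u/ is a high vowel immediately before /r/, so it lowers to [o]. /turodbutpig/ → torodbutpig.
Rule 3 (stop-cluster a-epenthesis): /d/ and /b/ form a stop–stop cluster, so [a] is inserted between them. /t/ and /p/ form a stop–stop cluster, so [a] is inserted between them. /torodbutpig/ → torodabutapig.
Rule 4 (final devoicing): /g/ is a voiced obstruent in word-final position, so it devoices to [k]. /torodabutapig/ → torodabutapik.

torodabutapik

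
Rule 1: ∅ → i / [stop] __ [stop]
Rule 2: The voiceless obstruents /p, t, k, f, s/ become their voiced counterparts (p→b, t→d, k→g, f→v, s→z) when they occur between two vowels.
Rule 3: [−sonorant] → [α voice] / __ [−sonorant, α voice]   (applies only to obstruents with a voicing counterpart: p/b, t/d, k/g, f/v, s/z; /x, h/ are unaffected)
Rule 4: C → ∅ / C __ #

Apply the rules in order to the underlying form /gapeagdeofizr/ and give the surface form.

gabeagideoviz

Rule 1 (stop-cluster i-epenthesis): /g/ and /d/ form a stop–stop cluster, so [i] is inserted between them. /gapeagdeofizr/ → gapeagideofizr.
Rule 2 (intervocalic voicing): /p/ is a voiceless obstruent between vowels /a/ and /e/, so it voices to [b]. /f/ is a voiceless obstruent between vowels /o/ and /i/, so it voices to [v]. /gapeagideofizr/ → gabeagideovizr.
Rule 3 (regressive voicing assimilation): no segment meets the environment; /gabeagideovizr/ is unchanged.
Rule 4 (final cluster simplification): /r/ is the second consonant of a word-final cluster /zr/, so it deletes. /gabeagideovizr/ → gabeagideoviz.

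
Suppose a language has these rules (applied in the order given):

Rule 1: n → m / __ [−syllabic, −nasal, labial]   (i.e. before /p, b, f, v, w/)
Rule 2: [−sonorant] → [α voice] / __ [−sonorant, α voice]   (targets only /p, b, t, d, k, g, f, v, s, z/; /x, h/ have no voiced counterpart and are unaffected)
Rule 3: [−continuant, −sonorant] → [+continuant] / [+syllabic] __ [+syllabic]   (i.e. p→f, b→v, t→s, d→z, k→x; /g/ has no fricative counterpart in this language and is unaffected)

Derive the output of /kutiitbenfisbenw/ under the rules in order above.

kusiidbemfizbemw

Rule 1 (nasal place assimilation): /n/ precedes the labial consonant /f/, so it assimilates in place to [m]. /n/ precedes the labial consonant /w/, so it assimilates in place to [m]. /kutiitbenfisbenw/ → kutiitbemfisbemw.
Rule 2 (regressive voicing assimilation): /t/ precedes the voiced obstruent /b/, so it voices to [d] by assimilation. /s/ precedes the voiced obstruent /b/, so it voices to [z] by assimilation. /kutiitbemfisbemw/ → kutiidbemfizbemw.
Rule 3 (intervocalic spirantization): /t/ is a stop between vowels /u/ and /i/, so it spirantizes to the fricative [s]. /kutiidbemfizbemw/ → kusiidbemfizbemw.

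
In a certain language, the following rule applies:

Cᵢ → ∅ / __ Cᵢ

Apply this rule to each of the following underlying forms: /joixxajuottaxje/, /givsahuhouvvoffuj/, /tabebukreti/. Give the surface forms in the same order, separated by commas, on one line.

/joixxajuottaxje/: /xx/ is a geminate; the first /x/ deletes. /tt/ is a geminate; the first /t/ deletes. → [joixajuotaxje].
/givsahuhouvvoffuj/: /vv/ is a geminate; the first /v/ deletes. /ff/ is a geminate; the first /f/ deletes. → [givsahuhouvofuj].
/tabebukreti/: the rule's environment is not met; surfaces unchanged as [tabebukreti].

joixajuotaxje, givsahuhouvofuj, tabebukreti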